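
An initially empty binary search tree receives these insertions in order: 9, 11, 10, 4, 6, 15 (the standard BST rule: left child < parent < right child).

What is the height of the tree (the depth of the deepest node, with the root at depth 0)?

2

9: root
11: right child of 9 (depth 1)
10: left child of 11 (depth 2)
4: left child of 9 (depth 1)
6: right child of 4 (depth 2)
15: right child of 11 (depth 2)

The deepest node is 10 at depth 2.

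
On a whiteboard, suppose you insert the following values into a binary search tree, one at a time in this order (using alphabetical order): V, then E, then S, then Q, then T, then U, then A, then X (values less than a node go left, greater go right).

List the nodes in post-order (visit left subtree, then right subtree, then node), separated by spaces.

Insert V: tree is empty, so V becomes the root.
Insert E: E < V → go left. Place as left child of V.
Insert S: S < V → go left; S > E → go right. Place as right child of E.
Insert Q: Q < V → go left; Q > E → go right; Q < S → go left. Place as left child of S.
Insert T: T < V → go left; T > E → go right; T > S → go right. Place as right child of S.
Insert U: U < V → go left; U > E → go right; U > S → go right; U > T → go right. Place as right child of T.
Insert A: A < V → go left; A < E → go left. Place as left child of E.
Insert X: X > V → go right. Place as right child of V.

A Q U T S E X V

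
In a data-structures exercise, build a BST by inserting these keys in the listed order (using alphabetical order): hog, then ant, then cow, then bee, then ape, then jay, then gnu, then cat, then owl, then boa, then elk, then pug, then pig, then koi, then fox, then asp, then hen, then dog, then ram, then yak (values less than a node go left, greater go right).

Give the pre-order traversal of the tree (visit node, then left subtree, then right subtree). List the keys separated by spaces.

hog ant cow bee ape asp cat boa gnu elk dog fox hen jay owl koi pug pig ram yak

hog: root
ant: left child of hog (depth 1)
cow: right child of ant (depth 2)
bee: left child of cow (depth 3)
ape: left child of bee (depth 4)
jay: right child of hog (depth 1)
gnu: right child of cow (depth 3)
cat: right child of bee (depth 4)
owl: right child of jay (depth 2)
boa: left child of cat (depth 5)
elk: left child of gnu (depth 4)
pug: right child of owl (depth 3)
pig: left child of pug (depth 4)
koi: left child of owl (depth 3)
fox: right child of elk (depth 5)
asp: right child of ape (depth 5)
hen: right child of gnu (depth 4)
dog: left child of elk (depth 5)
ram: right child of pug (depth 4)
yak: right child of ram (depth 5)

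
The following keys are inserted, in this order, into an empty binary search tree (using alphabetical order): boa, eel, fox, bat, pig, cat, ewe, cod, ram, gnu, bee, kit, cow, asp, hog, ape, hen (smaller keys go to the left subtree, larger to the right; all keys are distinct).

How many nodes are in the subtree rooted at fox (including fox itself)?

8

boa: root
eel: right child of boa (depth 1)
fox: right child of eel (depth 2)
bat: left child of boa (depth 1)
pig: right child of fox (depth 3)
cat: left child of eel (depth 2)
ewe: left child of fox (depth 3)
cod: right child of cat (depth 3)
ram: right child of pig (depth 4)
gnu: left child of pig (depth 4)
bee: right child of bat (depth 2)
kit: right child of gnu (depth 5)
cow: right child of cod (depth 4)
asp: left child of bat (depth 2)
hog: left child of kit (depth 6)
ape: left child of asp (depth 3)
hen: left child of hog (depth 7)

Subtree rooted at fox contains: fox, ewe, pig, gnu, kit, hog, hen, ram — 8 nodes.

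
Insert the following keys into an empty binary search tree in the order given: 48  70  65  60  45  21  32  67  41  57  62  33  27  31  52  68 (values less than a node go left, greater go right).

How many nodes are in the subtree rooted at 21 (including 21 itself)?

Resulting structure (node: left, right):
  48: L=45, R=70
  70: L=65, R=–
  65: L=60, R=67
  60: L=57, R=62
  45: L=21, R=–
  21: L=–, R=32
  32: L=27, R=41
  67: L=–, R=68
  41: L=33, R=–
  57: L=52, R=–
  62: L=–, R=–
  33: L=–, R=–
  27: L=–, R=31
  31: L=–, R=–
  52: L=–, R=–
  68: L=–, R=–

Subtree rooted at 21 contains: 21, 32, 27, 31, 41, 33 — 6 nodes.

6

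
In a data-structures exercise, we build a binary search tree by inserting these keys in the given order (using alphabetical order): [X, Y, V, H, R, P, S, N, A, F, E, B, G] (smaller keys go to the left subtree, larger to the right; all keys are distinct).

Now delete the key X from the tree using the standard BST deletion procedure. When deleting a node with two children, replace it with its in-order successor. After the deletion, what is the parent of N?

Insert X: tree is empty, so X becomes the root.
Insert Y: Y > X → go right. Place as right child of X.
Insert V: V < X → go left. Place as left child of X.
Insert H: H < X → go left; H < V → go left. Place as left child of V.
Insert R: R < X → go left; R < V → go left; R > H → go right. Place as right child of H.
Insert P: P < X → go left; P < V → go left; P > H → go right; P < R → go left. Place as left child of R.
Insert S: S < X → go left; S < V → go left; S > H → go right; S > R → go right. Place as right child of R.
Insert N: N < X → go left; N < V → go left; N > H → go right; N < R → go left; N < P → go left. Place as left child of P.
Insert A: A < X → go left; A < V → go left; A < H → go left. Place as left child of H.
Insert F: F < X → go left; F < V → go left; F < H → go left; F > A → go right. Place as right child of A.
Insert E: E < X → go left; E < V → go left; E < H → go left; E > A → go right; E < F → go left. Place as left child of F.
Insert B: B < X → go left; B < V → go left; B < H → go left; B > A → go right; B < F → go left; B < E → go left. Place as left child of E.
Insert G: G < X → go left; G < V → go left; G < H → go left; G > A → go right; G > F → go right. Place as right child of F.

Delete X (two children — replace with in-order successor).
After deletion, N's parent is P.

P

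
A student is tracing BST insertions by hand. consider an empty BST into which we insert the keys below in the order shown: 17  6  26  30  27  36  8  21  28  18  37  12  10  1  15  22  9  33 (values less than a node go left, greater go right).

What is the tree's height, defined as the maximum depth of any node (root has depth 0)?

Insert 17: tree is empty, so 17 becomes the root.
Insert 6: 6 < 17 → go left. Place as left child of 17.
Insert 26: 26 > 17 → go right. Place as right child of 17.
Insert 30: 30 > 17 → go right; 30 > 26 → go right. Place as right child of 26.
Insert 27: 27 > 17 → go right; 27 > 26 → go right; 27 < 30 → go left. Place as left child of 30.
Insert 36: 36 > 17 → go right; 36 > 26 → go right; 36 > 30 → go right. Place as right child of 30.
Insert 8: 8 < 17 → go left; 8 > 6 → go right. Place as right child of 6.
Insert 21: 21 > 17 → go right; 21 < 26 → go left. Place as left child of 26.
Insert 28: 28 > 17 → go right; 28 > 26 → go right; 28 < 30 → go left; 28 > 27 → go right. Place as right child of 27.
Insert 18: 18 > 17 → go right; 18 < 26 → go left; 18 < 21 → go left. Place as left child of 21.
Insert 37: 37 > 17 → go right; 37 > 26 → go right; 37 > 30 → go right; 37 > 36 → go right. Place as right child of 36.
Insert 12: 12 < 17 → go left; 12 > 6 → go right; 12 > 8 → go right. Place as right child of 8.
Insert 10: 10 < 17 → go left; 10 > 6 → go right; 10 > 8 → go right; 10 < 12 → go left. Place as left child of 12.
Insert 1: 1 < 17 → go left; 1 < 6 → go left. Place as left child of 6.
Insert 15: 15 < 17 → go left; 15 > 6 → go right; 15 > 8 → go right; 15 > 12 → go right. Place as right child of 12.
Insert 22: 22 > 17 → go right; 22 < 26 → go left; 22 > 21 → go right. Place as right child of 21.
Insert 9: 9 < 17 → go left; 9 > 6 → go right; 9 > 8 → go right; 9 < 12 → go left; 9 < 10 → go left. Place as left child of 10.
Insert 33: 33 > 17 → go right; 33 > 26 → go right; 33 > 30 → go right; 33 < 36 → go left. Place as left child of 36.

The deepest node is 9 at depth 5.

5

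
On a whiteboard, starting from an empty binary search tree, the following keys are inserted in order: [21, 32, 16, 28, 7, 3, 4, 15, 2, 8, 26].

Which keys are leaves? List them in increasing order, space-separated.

2 4 8 26

Resulting structure (node: left, right):
  21: L=16, R=32
  32: L=28, R=–
  16: L=7, R=–
  28: L=26, R=–
  7: L=3, R=15
  3: L=2, R=4
  4: L=–, R=–
  15: L=8, R=–
  2: L=–, R=–
  8: L=–, R=–
  26: L=–, R=–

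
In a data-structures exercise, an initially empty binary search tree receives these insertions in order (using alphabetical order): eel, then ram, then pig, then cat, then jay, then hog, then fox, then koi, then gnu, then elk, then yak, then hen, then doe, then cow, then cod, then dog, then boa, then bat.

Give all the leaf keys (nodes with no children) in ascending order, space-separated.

eel: root
ram: right child of eel (depth 1)
pig: left child of ram (depth 2)
cat: left child of eel (depth 1)
jay: left child of pig (depth 3)
hog: left child of jay (depth 4)
fox: left child of hog (depth 5)
koi: right child of jay (depth 4)
gnu: right child of fox (depth 6)
elk: left child of fox (depth 6)
yak: right child of ram (depth 2)
hen: right child of gnu (depth 7)
doe: right child of cat (depth 2)
cow: left child of doe (depth 3)
cod: left child of cow (depth 4)
dog: right child of doe (depth 3)
boa: left child of cat (depth 2)
bat: left child of boa (depth 3)

bat cod dog elk hen koi yak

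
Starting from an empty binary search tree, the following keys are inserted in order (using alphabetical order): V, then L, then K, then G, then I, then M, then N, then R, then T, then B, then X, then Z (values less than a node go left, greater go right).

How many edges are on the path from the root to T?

5

V: root
L: left child of V (depth 1)
K: left child of L (depth 2)
G: left child of K (depth 3)
I: right child of G (depth 4)
M: right child of L (depth 2)
N: right child of M (depth 3)
R: right child of N (depth 4)
T: right child of R (depth 5)
B: left child of G (depth 4)
X: right child of V (depth 1)
Z: right child of X (depth 2)

Path to T: V → L → M → N → R → T, which is 5 edges.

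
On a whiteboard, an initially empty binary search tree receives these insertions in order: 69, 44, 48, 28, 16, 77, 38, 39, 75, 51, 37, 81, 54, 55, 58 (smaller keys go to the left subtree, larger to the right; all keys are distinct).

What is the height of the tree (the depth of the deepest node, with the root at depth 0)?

6

69: root
44: left child of 69 (depth 1)
48: right child of 44 (depth 2)
28: left child of 44 (depth 2)
16: left child of 28 (depth 3)
77: right child of 69 (depth 1)
38: right child of 28 (depth 3)
39: right child of 38 (depth 4)
75: left child of 77 (depth 2)
51: right child of 48 (depth 3)
37: left child of 38 (depth 4)
81: right child of 77 (depth 2)
54: right child of 51 (depth 4)
55: right child of 54 (depth 5)
58: right child of 55 (depth 6)

The deepest node is 58 at depth 6.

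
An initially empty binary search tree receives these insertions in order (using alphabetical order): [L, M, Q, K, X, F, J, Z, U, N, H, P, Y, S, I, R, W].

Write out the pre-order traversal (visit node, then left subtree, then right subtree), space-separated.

L K F J H I M Q N P X U S R W Z Y

Resulting structure (node: left, right):
  L: L=K, R=M
  M: L=–, R=Q
  Q: L=N, R=X
  K: L=F, R=–
  X: L=U, R=Z
  F: L=–, R=J
  J: L=H, R=–
  Z: L=Y, R=–
  U: L=S, R=W
  N: L=–, R=P
  H: L=–, R=I
  P: L=–, R=–
  Y: L=–, R=–
  S: L=R, R=–
  I: L=–, R=–
  R: L=–, R=–
  W: L=–, R=–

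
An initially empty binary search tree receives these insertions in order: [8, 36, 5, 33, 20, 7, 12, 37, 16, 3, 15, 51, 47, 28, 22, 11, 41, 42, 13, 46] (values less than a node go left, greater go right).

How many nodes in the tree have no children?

Insert 8: tree is empty, so 8 becomes the root.
Insert 36: 36 > 8 → go right. Place as right child of 8.
Insert 5: 5 < 8 → go left. Place as left child of 8.
Insert 33: 33 > 8 → go right; 33 < 36 → go left. Place as left child of 36.
Insert 20: 20 > 8 → go right; 20 < 36 → go left; 20 < 33 → go left. Place as left child of 33.
Insert 7: 7 < 8 → go left; 7 > 5 → go right. Place as right child of 5.
Insert 12: 12 > 8 → go right; 12 < 36 → go left; 12 < 33 → go left; 12 < 20 → go left. Place as left child of 20.
Insert 37: 37 > 8 → go right; 37 > 36 → go right. Place as right child of 36.
Insert 16: 16 > 8 → go right; 16 < 36 → go left; 16 < 33 → go left; 16 < 20 → go left; 16 > 12 → go right. Place as right child of 12.
Insert 3: 3 < 8 → go left; 3 < 5 → go left. Place as left child of 5.
Insert 15: 15 > 8 → go right; 15 < 36 → go left; 15 < 33 → go left; 15 < 20 → go left; 15 > 12 → go right; 15 < 16 → go left. Place as left child of 16.
Insert 51: 51 > 8 → go right; 51 > 36 → go right; 51 > 37 → go right. Place as right child of 37.
Insert 47: 47 > 8 → go right; 47 > 36 → go right; 47 > 37 → go right; 47 < 51 → go left. Place as left child of 51.
Insert 28: 28 > 8 → go right; 28 < 36 → go left; 28 < 33 → go left; 28 > 20 → go right. Place as right child of 20.
Insert 22: 22 > 8 → go right; 22 < 36 → go left; 22 < 33 → go left; 22 > 20 → go right; 22 < 28 → go left. Place as left child of 28.
Insert 11: 11 > 8 → go right; 11 < 36 → go left; 11 < 33 → go left; 11 < 20 → go left; 11 < 12 → go left. Place as left child of 12.
Insert 41: 41 > 8 → go right; 41 > 36 → go right; 41 > 37 → go right; 41 < 51 → go left; 41 < 47 → go left. Place as left child of 47.
Insert 42: 42 > 8 → go right; 42 > 36 → go right; 42 > 37 → go right; 42 < 51 → go left; 42 < 47 → go left; 42 > 41 → go right. Place as right child of 41.
Insert 13: 13 > 8 → go right; 13 < 36 → go left; 13 < 33 → go left; 13 < 20 → go left; 13 > 12 → go right; 13 < 16 → go left; 13 < 15 → go left. Place as left child of 15.
Insert 46: 46 > 8 → go right; 46 > 36 → go right; 46 > 37 → go right; 46 < 51 → go left; 46 < 47 → go left; 46 > 41 → go right; 46 > 42 → go right. Place as right child of 42.

Leaves: 3, 7, 11, 13, 22, 46 — 6 in total.

6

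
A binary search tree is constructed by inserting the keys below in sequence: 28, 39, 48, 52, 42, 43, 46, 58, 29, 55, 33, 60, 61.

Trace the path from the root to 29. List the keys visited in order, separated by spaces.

28 39 29

Insert 28: tree is empty, so 28 becomes the root.
Insert 39: 39 > 28 → go right. Place as right child of 28.
Insert 48: 48 > 28 → go right; 48 > 39 → go right. Place as right child of 39.
Insert 52: 52 > 28 → go right; 52 > 39 → go right; 52 > 48 → go right. Place as right child of 48.
Insert 42: 42 > 28 → go right; 42 > 39 → go right; 42 < 48 → go left. Place as left child of 48.
Insert 43: 43 > 28 → go right; 43 > 39 → go right; 43 < 48 → go left; 43 > 42 → go right. Place as right child of 42.
Insert 46: 46 > 28 → go right; 46 > 39 → go right; 46 < 48 → go left; 46 > 42 → go right; 46 > 43 → go right. Place as right child of 43.
Insert 58: 58 > 28 → go right; 58 > 39 → go right; 58 > 48 → go right; 58 > 52 → go right. Place as right child of 52.
Insert 29: 29 > 28 → go right; 29 < 39 → go left. Place as left child of 39.
Insert 55: 55 > 28 → go right; 55 > 39 → go right; 55 > 48 → go right; 55 > 52 → go right; 55 < 58 → go left. Place as left child of 58.
Insert 33: 33 > 28 → go right; 33 < 39 → go left; 33 > 29 → go right. Place as right child of 29.
Insert 60: 60 > 28 → go right; 60 > 39 → go right; 60 > 48 → go right; 60 > 52 → go right; 60 > 58 → go right. Place as right child of 58.
Insert 61: 61 > 28 → go right; 61 > 39 → go right; 61 > 48 → go right; 61 > 52 → go right; 61 > 58 → go right; 61 > 60 → go right. Place as right child of 60.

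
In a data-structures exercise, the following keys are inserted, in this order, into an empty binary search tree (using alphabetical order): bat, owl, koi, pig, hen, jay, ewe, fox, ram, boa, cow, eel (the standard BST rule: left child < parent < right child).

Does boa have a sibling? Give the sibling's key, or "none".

fox

bat: root
owl: right child of bat (depth 1)
koi: left child of owl (depth 2)
pig: right child of owl (depth 2)
hen: left child of koi (depth 3)
jay: right child of hen (depth 4)
ewe: left child of hen (depth 4)
fox: right child of ewe (depth 5)
ram: right child of pig (depth 3)
boa: left child of ewe (depth 5)
cow: right child of boa (depth 6)
eel: right child of cow (depth 7)

boa's parent is ewe; the other child of ewe is fox.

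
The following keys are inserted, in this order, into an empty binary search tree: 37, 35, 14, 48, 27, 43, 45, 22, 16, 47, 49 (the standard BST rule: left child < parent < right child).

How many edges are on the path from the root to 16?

Insert 37: tree is empty, so 37 becomes the root.
Insert 35: 35 < 37 → go left. Place as left child of 37.
Insert 14: 14 < 37 → go left; 14 < 35 → go left. Place as left child of 35.
Insert 48: 48 > 37 → go right. Place as right child of 37.
Insert 27: 27 < 37 → go left; 27 < 35 → go left; 27 > 14 → go right. Place as right child of 14.
Insert 43: 43 > 37 → go right; 43 < 48 → go left. Place as left child of 48.
Insert 45: 45 > 37 → go right; 45 < 48 → go left; 45 > 43 → go right. Place as right child of 43.
Insert 22: 22 < 37 → go left; 22 < 35 → go left; 22 > 14 → go right; 22 < 27 → go left. Place as left child of 27.
Insert 16: 16 < 37 → go left; 16 < 35 → go left; 16 > 14 → go right; 16 < 27 → go left; 16 < 22 → go left. Place as left child of 22.
Insert 47: 47 > 37 → go right; 47 < 48 → go left; 47 > 43 → go right; 47 > 45 → go right. Place as right child of 45.
Insert 49: 49 > 37 → go right; 49 > 48 → go right. Place as right child of 48.

Path to 16: 37 → 35 → 14 → 27 → 22 → 16, which is 5 edges.

5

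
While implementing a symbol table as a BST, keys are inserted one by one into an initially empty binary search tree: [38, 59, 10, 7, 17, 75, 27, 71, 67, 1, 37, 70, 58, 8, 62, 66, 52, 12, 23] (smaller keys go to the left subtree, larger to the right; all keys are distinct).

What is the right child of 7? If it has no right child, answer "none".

8

38: root
59: right child of 38 (depth 1)
10: left child of 38 (depth 1)
7: left child of 10 (depth 2)
17: right child of 10 (depth 2)
75: right child of 59 (depth 2)
27: right child of 17 (depth 3)
71: left child of 75 (depth 3)
67: left child of 71 (depth 4)
1: left child of 7 (depth 3)
37: right child of 27 (depth 4)
70: right child of 67 (depth 5)
58: left child of 59 (depth 2)
8: right child of 7 (depth 3)
62: left child of 67 (depth 5)
66: right child of 62 (depth 6)
52: left child of 58 (depth 3)
12: left child of 17 (depth 3)
23: left child of 27 (depth 4)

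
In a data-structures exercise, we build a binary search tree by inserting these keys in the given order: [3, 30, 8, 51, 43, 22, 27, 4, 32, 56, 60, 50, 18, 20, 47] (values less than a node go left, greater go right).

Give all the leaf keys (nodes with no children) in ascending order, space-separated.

Resulting structure (node: left, right):
  3: L=–, R=30
  30: L=8, R=51
  8: L=4, R=22
  51: L=43, R=56
  43: L=32, R=50
  22: L=18, R=27
  27: L=–, R=–
  4: L=–, R=–
  32: L=–, R=–
  56: L=–, R=60
  60: L=–, R=–
  50: L=47, R=–
  18: L=–, R=20
  20: L=–, R=–
  47: L=–, R=–

4 20 27 32 47 60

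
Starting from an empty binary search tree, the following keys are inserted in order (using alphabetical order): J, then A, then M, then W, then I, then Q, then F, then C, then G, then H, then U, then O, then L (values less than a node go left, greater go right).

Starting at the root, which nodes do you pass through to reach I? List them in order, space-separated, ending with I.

J A I

J: root
A: left child of J (depth 1)
M: right child of J (depth 1)
W: right child of M (depth 2)
I: right child of A (depth 2)
Q: left child of W (depth 3)
F: left child of I (depth 3)
C: left child of F (depth 4)
G: right child of F (depth 4)
H: right child of G (depth 5)
U: right child of Q (depth 4)
O: left child of Q (depth 4)
L: left child of M (depth 2)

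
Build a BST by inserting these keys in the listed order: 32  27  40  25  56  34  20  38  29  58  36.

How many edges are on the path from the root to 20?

32: root
27: left child of 32 (depth 1)
40: right child of 32 (depth 1)
25: left child of 27 (depth 2)
56: right child of 40 (depth 2)
34: left child of 40 (depth 2)
20: left child of 25 (depth 3)
38: right child of 34 (depth 3)
29: right child of 27 (depth 2)
58: right child of 56 (depth 3)
36: left child of 38 (depth 4)

Path to 20: 32 → 27 → 25 → 20, which is 3 edges.

3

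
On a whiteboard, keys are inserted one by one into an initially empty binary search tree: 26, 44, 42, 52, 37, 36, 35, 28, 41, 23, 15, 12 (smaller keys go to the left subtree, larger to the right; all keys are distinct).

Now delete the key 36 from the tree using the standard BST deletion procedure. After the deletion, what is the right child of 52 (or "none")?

Insert 26: tree is empty, so 26 becomes the root.
Insert 44: 44 > 26 → go right. Place as right child of 26.
Insert 42: 42 > 26 → go right; 42 < 44 → go left. Place as left child of 44.
Insert 52: 52 > 26 → go right; 52 > 44 → go right. Place as right child of 44.
Insert 37: 37 > 26 → go right; 37 < 44 → go left; 37 < 42 → go left. Place as left child of 42.
Insert 36: 36 > 26 → go right; 36 < 44 → go left; 36 < 42 → go left; 36 < 37 → go left. Place as left child of 37.
Insert 35: 35 > 26 → go right; 35 < 44 → go left; 35 < 42 → go left; 35 < 37 → go left; 35 < 36 → go left. Place as left child of 36.
Insert 28: 28 > 26 → go right; 28 < 44 → go left; 28 < 42 → go left; 28 < 37 → go left; 28 < 36 → go left; 28 < 35 → go left. Place as left child of 35.
Insert 41: 41 > 26 → go right; 41 < 44 → go left; 41 < 42 → go left; 41 > 37 → go right. Place as right child of 37.
Insert 23: 23 < 26 → go left. Place as left child of 26.
Insert 15: 15 < 26 → go left; 15 < 23 → go left. Place as left child of 23.
Insert 12: 12 < 26 → go left; 12 < 23 → go left; 12 < 15 → go left. Place as left child of 15.

Delete 36 (at most one child — splice it out).
After deletion, 52's right child: none.

none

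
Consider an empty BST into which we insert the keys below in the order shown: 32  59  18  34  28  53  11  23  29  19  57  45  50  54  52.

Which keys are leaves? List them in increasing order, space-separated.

11 19 29 52 54

Resulting structure (node: left, right):
  32: L=18, R=59
  59: L=34, R=–
  18: L=11, R=28
  34: L=–, R=53
  28: L=23, R=29
  53: L=45, R=57
  11: L=–, R=–
  23: L=19, R=–
  29: L=–, R=–
  19: L=–, R=–
  57: L=54, R=–
  45: L=–, R=50
  50: L=–, R=52
  54: L=–, R=–
  52: L=–, R=–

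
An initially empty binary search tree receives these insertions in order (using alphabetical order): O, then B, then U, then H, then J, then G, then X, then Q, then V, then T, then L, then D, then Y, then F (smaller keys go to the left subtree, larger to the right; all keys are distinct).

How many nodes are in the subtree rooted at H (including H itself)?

Insert O: tree is empty, so O becomes the root.
Insert B: B < O → go left. Place as left child of O.
Insert U: U > O → go right. Place as right child of O.
Insert H: H < O → go left; H > B → go right. Place as right child of B.
Insert J: J < O → go left; J > B → go right; J > H → go right. Place as right child of H.
Insert G: G < O → go left; G > B → go right; G < H → go left. Place as left child of H.
Insert X: X > O → go right; X > U → go right. Place as right child of U.
Insert Q: Q > O → go right; Q < U → go left. Place as left child of U.
Insert V: V > O → go right; V > U → go right; V < X → go left. Place as left child of X.
Insert T: T > O → go right; T < U → go left; T > Q → go right. Place as right child of Q.
Insert L: L < O → go left; L > B → go right; L > H → go right; L > J → go right. Place as right child of J.
Insert D: D < O → go left; D > B → go right; D < H → go left; D < G → go left. Place as left child of G.
Insert Y: Y > O → go right; Y > U → go right; Y > X → go right. Place as right child of X.
Insert F: F < O → go left; F > B → go right; F < H → go left; F < G → go left; F > D → go right. Place as right child of D.

Subtree rooted at H contains: H, G, D, F, J, L — 6 nodes.

6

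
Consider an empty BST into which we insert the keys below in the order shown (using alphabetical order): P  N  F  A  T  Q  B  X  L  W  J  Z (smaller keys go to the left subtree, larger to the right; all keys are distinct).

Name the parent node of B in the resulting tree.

Insert P: tree is empty, so P becomes the root.
Insert N: N < P → go left. Place as left child of P.
Insert F: F < P → go left; F < N → go left. Place as left child of N.
Insert A: A < P → go left; A < N → go left; A < F → go left. Place as left child of F.
Insert T: T > P → go right. Place as right child of P.
Insert Q: Q > P → go right; Q < T → go left. Place as left child of T.
Insert B: B < P → go left; B < N → go left; B < F → go left; B > A → go right. Place as right child of A.
Insert X: X > P → go right; X > T → go right. Place as right child of T.
Insert L: L < P → go left; L < N → go left; L > F → go right. Place as right child of F.
Insert W: W > P → go right; W > T → go right; W < X → go left. Place as left child of X.
Insert J: J < P → go left; J < N → go left; J > F → go right; J < L → go left. Place as left child of L.
Insert Z: Z > P → go right; Z > T → go right; Z > X → go right. Place as right child of X.

A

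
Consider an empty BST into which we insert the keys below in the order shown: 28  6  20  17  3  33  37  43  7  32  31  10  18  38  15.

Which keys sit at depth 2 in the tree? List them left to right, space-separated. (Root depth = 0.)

28: root
6: left child of 28 (depth 1)
20: right child of 6 (depth 2)
17: left child of 20 (depth 3)
3: left child of 6 (depth 2)
33: right child of 28 (depth 1)
37: right child of 33 (depth 2)
43: right child of 37 (depth 3)
7: left child of 17 (depth 4)
32: left child of 33 (depth 2)
31: left child of 32 (depth 3)
10: right child of 7 (depth 5)
18: right child of 17 (depth 4)
38: left child of 43 (depth 4)
15: right child of 10 (depth 6)

3 20 32 37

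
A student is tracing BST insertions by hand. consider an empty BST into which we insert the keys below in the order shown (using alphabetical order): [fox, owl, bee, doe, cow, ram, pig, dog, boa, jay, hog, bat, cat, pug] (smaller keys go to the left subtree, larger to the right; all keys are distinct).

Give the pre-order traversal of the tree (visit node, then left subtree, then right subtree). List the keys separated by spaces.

fox: root
owl: right child of fox (depth 1)
bee: left child of fox (depth 1)
doe: right child of bee (depth 2)
cow: left child of doe (depth 3)
ram: right child of owl (depth 2)
pig: left child of ram (depth 3)
dog: right child of doe (depth 3)
boa: left child of cow (depth 4)
jay: left child of owl (depth 2)
hog: left child of jay (depth 3)
bat: left child of bee (depth 2)
cat: right child of boa (depth 5)
pug: right child of pig (depth 4)

fox bee bat doe cow boa cat dog owl jay hog ram pig pug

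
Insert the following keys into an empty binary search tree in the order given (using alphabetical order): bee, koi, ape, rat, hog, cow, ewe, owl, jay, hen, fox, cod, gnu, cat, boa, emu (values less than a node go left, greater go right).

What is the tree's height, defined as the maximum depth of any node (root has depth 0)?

bee: root
koi: right child of bee (depth 1)
ape: left child of bee (depth 1)
rat: right child of koi (depth 2)
hog: left child of koi (depth 2)
cow: left child of hog (depth 3)
ewe: right child of cow (depth 4)
owl: left child of rat (depth 3)
jay: right child of hog (depth 3)
hen: right child of ewe (depth 5)
fox: left child of hen (depth 6)
cod: left child of cow (depth 4)
gnu: right child of fox (depth 7)
cat: left child of cod (depth 5)
boa: left child of cat (depth 6)
emu: left child of ewe (depth 5)

The deepest node is gnu at depth 7.

7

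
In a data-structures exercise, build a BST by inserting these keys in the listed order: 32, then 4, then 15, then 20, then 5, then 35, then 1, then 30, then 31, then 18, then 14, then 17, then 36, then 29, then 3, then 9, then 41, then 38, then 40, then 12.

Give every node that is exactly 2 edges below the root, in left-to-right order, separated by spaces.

1 15 36

32: root
4: left child of 32 (depth 1)
15: right child of 4 (depth 2)
20: right child of 15 (depth 3)
5: left child of 15 (depth 3)
35: right child of 32 (depth 1)
1: left child of 4 (depth 2)
30: right child of 20 (depth 4)
31: right child of 30 (depth 5)
18: left child of 20 (depth 4)
14: right child of 5 (depth 4)
17: left child of 18 (depth 5)
36: right child of 35 (depth 2)
29: left child of 30 (depth 5)
3: right child of 1 (depth 3)
9: left child of 14 (depth 5)
41: right child of 36 (depth 3)
38: left child of 41 (depth 4)
40: right child of 38 (depth 5)
12: right child of 9 (depth 6)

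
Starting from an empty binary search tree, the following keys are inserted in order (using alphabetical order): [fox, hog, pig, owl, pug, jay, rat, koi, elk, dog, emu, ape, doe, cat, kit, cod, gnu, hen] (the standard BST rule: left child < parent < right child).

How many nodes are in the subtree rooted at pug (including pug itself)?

2

fox: root
hog: right child of fox (depth 1)
pig: right child of hog (depth 2)
owl: left child of pig (depth 3)
pug: right child of pig (depth 3)
jay: left child of owl (depth 4)
rat: right child of pug (depth 4)
koi: right child of jay (depth 5)
elk: left child of fox (depth 1)
dog: left child of elk (depth 2)
emu: right child of elk (depth 2)
ape: left child of dog (depth 3)
doe: right child of ape (depth 4)
cat: left child of doe (depth 5)
kit: left child of koi (depth 6)
cod: right child of cat (depth 6)
gnu: left child of hog (depth 2)
hen: right child of gnu (depth 3)

Subtree rooted at pug contains: pug, rat — 2 nodes.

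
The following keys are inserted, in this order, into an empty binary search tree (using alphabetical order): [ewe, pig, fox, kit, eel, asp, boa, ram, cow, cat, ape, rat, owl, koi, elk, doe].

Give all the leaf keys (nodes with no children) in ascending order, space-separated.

ape cat doe elk koi rat

ewe: root
pig: right child of ewe (depth 1)
fox: left child of pig (depth 2)
kit: right child of fox (depth 3)
eel: left child of ewe (depth 1)
asp: left child of eel (depth 2)
boa: right child of asp (depth 3)
ram: right child of pig (depth 2)
cow: right child of boa (depth 4)
cat: left child of cow (depth 5)
ape: left child of asp (depth 3)
rat: right child of ram (depth 3)
owl: right child of kit (depth 4)
koi: left child of owl (depth 5)
elk: right child of eel (depth 2)
doe: right child of cow (depth 5)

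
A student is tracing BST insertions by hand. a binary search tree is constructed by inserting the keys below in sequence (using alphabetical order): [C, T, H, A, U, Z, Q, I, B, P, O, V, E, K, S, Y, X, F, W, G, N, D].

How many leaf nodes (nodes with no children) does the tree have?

C: root
T: right child of C (depth 1)
H: left child of T (depth 2)
A: left child of C (depth 1)
U: right child of T (depth 2)
Z: right child of U (depth 3)
Q: right child of H (depth 3)
I: left child of Q (depth 4)
B: right child of A (depth 2)
P: right child of I (depth 5)
O: left child of P (depth 6)
V: left child of Z (depth 4)
E: left child of H (depth 3)
K: left child of O (depth 7)
S: right child of Q (depth 4)
Y: right child of V (depth 5)
X: left child of Y (depth 6)
F: right child of E (depth 4)
W: left child of X (depth 7)
G: right child of F (depth 5)
N: right child of K (depth 8)
D: left child of E (depth 4)

Leaves: B, D, G, N, S, W — 6 in total.

6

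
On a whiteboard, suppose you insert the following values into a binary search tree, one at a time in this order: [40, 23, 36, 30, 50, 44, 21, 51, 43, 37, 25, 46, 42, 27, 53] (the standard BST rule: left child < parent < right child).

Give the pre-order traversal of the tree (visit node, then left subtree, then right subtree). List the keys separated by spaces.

40: root
23: left child of 40 (depth 1)
36: right child of 23 (depth 2)
30: left child of 36 (depth 3)
50: right child of 40 (depth 1)
44: left child of 50 (depth 2)
21: left child of 23 (depth 2)
51: right child of 50 (depth 2)
43: left child of 44 (depth 3)
37: right child of 36 (depth 3)
25: left child of 30 (depth 4)
46: right child of 44 (depth 3)
42: left child of 43 (depth 4)
27: right child of 25 (depth 5)
53: right child of 51 (depth 3)

40 23 21 36 30 25 27 37 50 44 43 42 46 51 53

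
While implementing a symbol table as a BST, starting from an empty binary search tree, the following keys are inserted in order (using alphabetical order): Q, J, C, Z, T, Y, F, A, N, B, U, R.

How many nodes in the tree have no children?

Insert Q: tree is empty, so Q becomes the root.
Insert J: J < Q → go left. Place as left child of Q.
Insert C: C < Q → go left; C < J → go left. Place as left child of J.
Insert Z: Z > Q → go right. Place as right child of Q.
Insert T: T > Q → go right; T < Z → go left. Place as left child of Z.
Insert Y: Y > Q → go right; Y < Z → go left; Y > T → go right. Place as right child of T.
Insert F: F < Q → go left; F < J → go left; F > C → go right. Place as right child of C.
Insert A: A < Q → go left; A < J → go left; A < C → go left. Place as left child of C.
Insert N: N < Q → go left; N > J → go right. Place as right child of J.
Insert B: B < Q → go left; B < J → go left; B < C → go left; B > A → go right. Place as right child of A.
Insert U: U > Q → go right; U < Z → go left; U > T → go right; U < Y → go left. Place as left child of Y.
Insert R: R > Q → go right; R < Z → go left; R < T → go left. Place as left child of T.

Leaves: B, F, N, R, U — 5 in total.

5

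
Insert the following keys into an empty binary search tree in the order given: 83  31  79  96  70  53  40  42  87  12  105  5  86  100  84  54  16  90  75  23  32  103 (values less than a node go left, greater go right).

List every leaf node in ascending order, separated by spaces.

83: root
31: left child of 83 (depth 1)
79: right child of 31 (depth 2)
96: right child of 83 (depth 1)
70: left child of 79 (depth 3)
53: left child of 70 (depth 4)
40: left child of 53 (depth 5)
42: right child of 40 (depth 6)
87: left child of 96 (depth 2)
12: left child of 31 (depth 2)
105: right child of 96 (depth 2)
5: left child of 12 (depth 3)
86: left child of 87 (depth 3)
100: left child of 105 (depth 3)
84: left child of 86 (depth 4)
54: right child of 53 (depth 5)
16: right child of 12 (depth 3)
90: right child of 87 (depth 3)
75: right child of 70 (depth 4)
23: right child of 16 (depth 4)
32: left child of 40 (depth 6)
103: right child of 100 (depth 4)

5 23 32 42 54 75 84 90 103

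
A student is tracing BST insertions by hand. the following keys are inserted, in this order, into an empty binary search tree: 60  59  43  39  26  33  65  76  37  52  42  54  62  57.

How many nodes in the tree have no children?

Insert 60: tree is empty, so 60 becomes the root.
Insert 59: 59 < 60 → go left. Place as left child of 60.
Insert 43: 43 < 60 → go left; 43 < 59 → go left. Place as left child of 59.
Insert 39: 39 < 60 → go left; 39 < 59 → go left; 39 < 43 → go left. Place as left child of 43.
Insert 26: 26 < 60 → go left; 26 < 59 → go left; 26 < 43 → go left; 26 < 39 → go left. Place as left child of 39.
Insert 33: 33 < 60 → go left; 33 < 59 → go left; 33 < 43 → go left; 33 < 39 → go left; 33 > 26 → go right. Place as right child of 26.
Insert 65: 65 > 60 → go right. Place as right child of 60.
Insert 76: 76 > 60 → go right; 76 > 65 → go right. Place as right child of 65.
Insert 37: 37 < 60 → go left; 37 < 59 → go left; 37 < 43 → go left; 37 < 39 → go left; 37 > 26 → go right; 37 > 33 → go right. Place as right child of 33.
Insert 52: 52 < 60 → go left; 52 < 59 → go left; 52 > 43 → go right. Place as right child of 43.
Insert 42: 42 < 60 → go left; 42 < 59 → go left; 42 < 43 → go left; 42 > 39 → go right. Place as right child of 39.
Insert 54: 54 < 60 → go left; 54 < 59 → go left; 54 > 43 → go right; 54 > 52 → go right. Place as right child of 52.
Insert 62: 62 > 60 → go right; 62 < 65 → go left. Place as left child of 65.
Insert 57: 57 < 60 → go left; 57 < 59 → go left; 57 > 43 → go right; 57 > 52 → go right; 57 > 54 → go right. Place as right child of 54.

Leaves: 37, 42, 57, 62, 76 — 5 in total.

5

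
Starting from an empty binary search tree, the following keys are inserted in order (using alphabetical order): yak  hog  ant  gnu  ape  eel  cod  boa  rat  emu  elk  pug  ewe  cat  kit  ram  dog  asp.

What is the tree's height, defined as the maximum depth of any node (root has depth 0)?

8

Insert yak: tree is empty, so yak becomes the root.
Insert hog: hog < yak → go left. Place as left child of yak.
Insert ant: ant < yak → go left; ant < hog → go left. Place as left child of hog.
Insert gnu: gnu < yak → go left; gnu < hog → go left; gnu > ant → go right. Place as right child of ant.
Insert ape: ape < yak → go left; ape < hog → go left; ape > ant → go right; ape < gnu → go left. Place as left child of gnu.
Insert eel: eel < yak → go left; eel < hog → go left; eel > ant → go right; eel < gnu → go left; eel > ape → go right. Place as right child of ape.
Insert cod: cod < yak → go left; cod < hog → go left; cod > ant → go right; cod < gnu → go left; cod > ape → go right; cod < eel → go left. Place as left child of eel.
Insert boa: boa < yak → go left; boa < hog → go left; boa > ant → go right; boa < gnu → go left; boa > ape → go right; boa < eel → go left; boa < cod → go left. Place as left child of cod.
Insert rat: rat < yak → go left; rat > hog → go right. Place as right child of hog.
Insert emu: emu < yak → go left; emu < hog → go left; emu > ant → go right; emu < gnu → go left; emu > ape → go right; emu > eel → go right. Place as right child of eel.
Insert elk: elk < yak → go left; elk < hog → go left; elk > ant → go right; elk < gnu → go left; elk > ape → go right; elk > eel → go right; elk < emu → go left. Place as left child of emu.
Insert pug: pug < yak → go left; pug > hog → go right; pug < rat → go left. Place as left child of rat.
Insert ewe: ewe < yak → go left; ewe < hog → go left; ewe > ant → go right; ewe < gnu → go left; ewe > ape → go right; ewe > eel → go right; ewe > emu → go right. Place as right child of emu.
Insert cat: cat < yak → go left; cat < hog → go left; cat > ant → go right; cat < gnu → go left; cat > ape → go right; cat < eel → go left; cat < cod → go left; cat > boa → go right. Place as right child of boa.
Insert kit: kit < yak → go left; kit > hog → go right; kit < rat → go left; kit < pug → go left. Place as left child of pug.
Insert ram: ram < yak → go left; ram > hog → go right; ram < rat → go left; ram > pug → go right. Place as right child of pug.
Insert dog: dog < yak → go left; dog < hog → go left; dog > ant → go right; dog < gnu → go left; dog > ape → go right; dog < eel → go left; dog > cod → go right. Place as right child of cod.
Insert asp: asp < yak → go left; asp < hog → go left; asp > ant → go right; asp < gnu → go left; asp > ape → go right; asp < eel → go left; asp < cod → go left; asp < boa → go left. Place as left child of boa.

The deepest node is cat at depth 8.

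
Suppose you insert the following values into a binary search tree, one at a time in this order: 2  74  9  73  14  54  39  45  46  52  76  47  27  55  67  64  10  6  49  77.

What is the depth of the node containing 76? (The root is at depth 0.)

2

Insert 2: tree is empty, so 2 becomes the root.
Insert 74: 74 > 2 → go right. Place as right child of 2.
Insert 9: 9 > 2 → go right; 9 < 74 → go left. Place as left child of 74.
Insert 73: 73 > 2 → go right; 73 < 74 → go left; 73 > 9 → go right. Place as right child of 9.
Insert 14: 14 > 2 → go right; 14 < 74 → go left; 14 > 9 → go right; 14 < 73 → go left. Place as left child of 73.
Insert 54: 54 > 2 → go right; 54 < 74 → go left; 54 > 9 → go right; 54 < 73 → go left; 54 > 14 → go right. Place as right child of 14.
Insert 39: 39 > 2 → go right; 39 < 74 → go left; 39 > 9 → go right; 39 < 73 → go left; 39 > 14 → go right; 39 < 54 → go left. Place as left child of 54.
Insert 45: 45 > 2 → go right; 45 < 74 → go left; 45 > 9 → go right; 45 < 73 → go left; 45 > 14 → go right; 45 < 54 → go left; 45 > 39 → go right. Place as right child of 39.
Insert 46: 46 > 2 → go right; 46 < 74 → go left; 46 > 9 → go right; 46 < 73 → go left; 46 > 14 → go right; 46 < 54 → go left; 46 > 39 → go right; 46 > 45 → go right. Place as right child of 45.
Insert 52: 52 > 2 → go right; 52 < 74 → go left; 52 > 9 → go right; 52 < 73 → go left; 52 > 14 → go right; 52 < 54 → go left; 52 > 39 → go right; 52 > 45 → go right; 52 > 46 → go right. Place as right child of 46.
Insert 76: 76 > 2 → go right; 76 > 74 → go right. Place as right child of 74.
Insert 47: 47 > 2 → go right; 47 < 74 → go left; 47 > 9 → go right; 47 < 73 → go left; 47 > 14 → go right; 47 < 54 → go left; 47 > 39 → go right; 47 > 45 → go right; 47 > 46 → go right; 47 < 52 → go left. Place as left child of 52.
Insert 27: 27 > 2 → go right; 27 < 74 → go left; 27 > 9 → go right; 27 < 73 → go left; 27 > 14 → go right; 27 < 54 → go left; 27 < 39 → go left. Place as left child of 39.
Insert 55: 55 > 2 → go right; 55 < 74 → go left; 55 > 9 → go right; 55 < 73 → go left; 55 > 14 → go right; 55 > 54 → go right. Place as right child of 54.
Insert 67: 67 > 2 → go right; 67 < 74 → go left; 67 > 9 → go right; 67 < 73 → go left; 67 > 14 → go right; 67 > 54 → go right; 67 > 55 → go right. Place as right child of 55.
Insert 64: 64 > 2 → go right; 64 < 74 → go left; 64 > 9 → go right; 64 < 73 → go left; 64 > 14 → go right; 64 > 54 → go right; 64 > 55 → go right; 64 < 67 → go left. Place as left child of 67.
Insert 10: 10 > 2 → go right; 10 < 74 → go left; 10 > 9 → go right; 10 < 73 → go left; 10 < 14 → go left. Place as left child of 14.
Insert 6: 6 > 2 → go right; 6 < 74 → go left; 6 < 9 → go left. Place as left child of 9.
Insert 49: 49 > 2 → go right; 49 < 74 → go left; 49 > 9 → go right; 49 < 73 → go left; 49 > 14 → go right; 49 < 54 → go left; 49 > 39 → go right; 49 > 45 → go right; 49 > 46 → go right; 49 < 52 → go left; 49 > 47 → go right. Place as right child of 47.
Insert 77: 77 > 2 → go right; 77 > 74 → go right; 77 > 76 → go right. Place as right child of 76.

Path to 76: 2 → 74 → 76, which is 2 edges.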